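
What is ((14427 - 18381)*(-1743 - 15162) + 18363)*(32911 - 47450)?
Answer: -972088197087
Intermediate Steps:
((14427 - 18381)*(-1743 - 15162) + 18363)*(32911 - 47450) = (-3954*(-16905) + 18363)*(-14539) = (66842370 + 18363)*(-14539) = 66860733*(-14539) = -972088197087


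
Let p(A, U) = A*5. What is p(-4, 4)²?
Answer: 400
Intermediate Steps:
p(A, U) = 5*A
p(-4, 4)² = (5*(-4))² = (-20)² = 400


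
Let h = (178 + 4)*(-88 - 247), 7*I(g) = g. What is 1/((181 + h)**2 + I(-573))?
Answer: 7/25867117074 ≈ 2.7061e-10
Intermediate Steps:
I(g) = g/7
h = -60970 (h = 182*(-335) = -60970)
1/((181 + h)**2 + I(-573)) = 1/((181 - 60970)**2 + (1/7)*(-573)) = 1/((-60789)**2 - 573/7) = 1/(3695302521 - 573/7) = 1/(25867117074/7) = 7/25867117074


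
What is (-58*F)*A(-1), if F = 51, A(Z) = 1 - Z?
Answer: -5916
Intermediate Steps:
(-58*F)*A(-1) = (-58*51)*(1 - 1*(-1)) = -2958*(1 + 1) = -2958*2 = -5916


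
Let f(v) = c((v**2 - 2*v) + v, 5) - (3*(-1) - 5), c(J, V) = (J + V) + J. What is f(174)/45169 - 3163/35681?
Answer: 2005733230/1611675089 ≈ 1.2445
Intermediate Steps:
c(J, V) = V + 2*J
f(v) = 13 - 2*v + 2*v**2 (f(v) = (5 + 2*((v**2 - 2*v) + v)) - (3*(-1) - 5) = (5 + 2*(v**2 - v)) - (-3 - 5) = (5 + (-2*v + 2*v**2)) - 1*(-8) = (5 - 2*v + 2*v**2) + 8 = 13 - 2*v + 2*v**2)
f(174)/45169 - 3163/35681 = (13 + 2*174*(-1 + 174))/45169 - 3163/35681 = (13 + 2*174*173)*(1/45169) - 3163*1/35681 = (13 + 60204)*(1/45169) - 3163/35681 = 60217*(1/45169) - 3163/35681 = 60217/45169 - 3163/35681 = 2005733230/1611675089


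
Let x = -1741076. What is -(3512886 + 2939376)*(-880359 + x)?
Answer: 16914185435970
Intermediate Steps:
-(3512886 + 2939376)*(-880359 + x) = -(3512886 + 2939376)*(-880359 - 1741076) = -6452262*(-2621435) = -1*(-16914185435970) = 16914185435970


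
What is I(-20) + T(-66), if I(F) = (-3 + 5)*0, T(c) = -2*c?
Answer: 132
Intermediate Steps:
I(F) = 0 (I(F) = 2*0 = 0)
I(-20) + T(-66) = 0 - 2*(-66) = 0 + 132 = 132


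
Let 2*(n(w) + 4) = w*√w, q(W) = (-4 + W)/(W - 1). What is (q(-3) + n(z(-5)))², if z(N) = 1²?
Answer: 49/16 ≈ 3.0625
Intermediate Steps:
z(N) = 1
q(W) = (-4 + W)/(-1 + W)
n(w) = -4 + w^(3/2)/2 (n(w) = -4 + (w*√w)/2 = -4 + w^(3/2)/2)
(q(-3) + n(z(-5)))² = ((-4 - 3)/(-1 - 3) + (-4 + 1^(3/2)/2))² = (-7/(-4) + (-4 + (½)*1))² = (-¼*(-7) + (-4 + ½))² = (7/4 - 7/2)² = (-7/4)² = 49/16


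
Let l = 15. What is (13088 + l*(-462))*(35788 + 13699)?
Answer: 304740946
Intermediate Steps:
(13088 + l*(-462))*(35788 + 13699) = (13088 + 15*(-462))*(35788 + 13699) = (13088 - 6930)*49487 = 6158*49487 = 304740946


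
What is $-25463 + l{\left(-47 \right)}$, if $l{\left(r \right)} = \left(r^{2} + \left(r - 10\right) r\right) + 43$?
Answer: $-20532$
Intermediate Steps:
$l{\left(r \right)} = 43 + r^{2} + r \left(-10 + r\right)$ ($l{\left(r \right)} = \left(r^{2} + \left(r - 10\right) r\right) + 43 = \left(r^{2} + \left(-10 + r\right) r\right) + 43 = \left(r^{2} + r \left(-10 + r\right)\right) + 43 = 43 + r^{2} + r \left(-10 + r\right)$)
$-25463 + l{\left(-47 \right)} = -25463 + \left(43 - -470 + 2 \left(-47\right)^{2}\right) = -25463 + \left(43 + 470 + 2 \cdot 2209\right) = -25463 + \left(43 + 470 + 4418\right) = -25463 + 4931 = -20532$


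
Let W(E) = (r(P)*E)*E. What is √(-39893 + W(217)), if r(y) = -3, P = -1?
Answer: 2*I*√45290 ≈ 425.63*I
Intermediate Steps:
W(E) = -3*E² (W(E) = (-3*E)*E = -3*E²)
√(-39893 + W(217)) = √(-39893 - 3*217²) = √(-39893 - 3*47089) = √(-39893 - 141267) = √(-181160) = 2*I*√45290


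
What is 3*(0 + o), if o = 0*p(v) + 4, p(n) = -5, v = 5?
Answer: 12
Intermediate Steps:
o = 4 (o = 0*(-5) + 4 = 0 + 4 = 4)
3*(0 + o) = 3*(0 + 4) = 3*4 = 12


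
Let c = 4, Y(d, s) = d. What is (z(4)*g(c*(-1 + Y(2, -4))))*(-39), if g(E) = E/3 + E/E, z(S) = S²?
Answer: -1456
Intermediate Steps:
g(E) = 1 + E/3 (g(E) = E*(⅓) + 1 = E/3 + 1 = 1 + E/3)
(z(4)*g(c*(-1 + Y(2, -4))))*(-39) = (4²*(1 + (4*(-1 + 2))/3))*(-39) = (16*(1 + (4*1)/3))*(-39) = (16*(1 + (⅓)*4))*(-39) = (16*(1 + 4/3))*(-39) = (16*(7/3))*(-39) = (112/3)*(-39) = -1456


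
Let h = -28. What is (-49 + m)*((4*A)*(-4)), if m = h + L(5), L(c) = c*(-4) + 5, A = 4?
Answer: 5888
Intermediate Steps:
L(c) = 5 - 4*c (L(c) = -4*c + 5 = 5 - 4*c)
m = -43 (m = -28 + (5 - 4*5) = -28 + (5 - 20) = -28 - 15 = -43)
(-49 + m)*((4*A)*(-4)) = (-49 - 43)*((4*4)*(-4)) = -1472*(-4) = -92*(-64) = 5888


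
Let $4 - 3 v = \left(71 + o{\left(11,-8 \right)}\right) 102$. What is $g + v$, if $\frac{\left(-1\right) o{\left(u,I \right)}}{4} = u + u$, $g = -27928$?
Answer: $- \frac{82046}{3} \approx -27349.0$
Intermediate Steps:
$o{\left(u,I \right)} = - 8 u$ ($o{\left(u,I \right)} = - 4 \left(u + u\right) = - 4 \cdot 2 u = - 8 u$)
$v = \frac{1738}{3}$ ($v = \frac{4}{3} - \frac{\left(71 - 88\right) 102}{3} = \frac{4}{3} - \frac{\left(-17\right) 102}{3} = \frac{4}{3} - -578 = \frac{4}{3} + 578 = \frac{1738}{3} \approx 579.33$)
$g + v = -27928 + \frac{1738}{3} = - \frac{82046}{3}$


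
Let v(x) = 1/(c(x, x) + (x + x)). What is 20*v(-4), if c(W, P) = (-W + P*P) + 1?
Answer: 20/13 ≈ 1.5385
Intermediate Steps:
c(W, P) = 1 + P² - W (c(W, P) = (-W + P²) + 1 = (P² - W) + 1 = 1 + P² - W)
v(x) = 1/(1 + x + x²) (v(x) = 1/((1 + x² - x) + (x + x)) = 1/((1 + x² - x) + 2*x) = 1/(1 + x + x²))
20*v(-4) = 20/(1 - 4 + (-4)²) = 20/(1 - 4 + 16) = 20/13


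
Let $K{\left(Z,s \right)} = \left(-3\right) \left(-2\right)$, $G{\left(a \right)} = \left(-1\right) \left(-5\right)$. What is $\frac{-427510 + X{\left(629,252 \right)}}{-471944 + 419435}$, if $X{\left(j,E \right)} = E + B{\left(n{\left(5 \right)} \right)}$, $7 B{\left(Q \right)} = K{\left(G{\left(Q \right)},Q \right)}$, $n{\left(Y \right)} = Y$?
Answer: $\frac{2990800}{367563} \approx 8.1368$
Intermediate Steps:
$G{\left(a \right)} = 5$
$K{\left(Z,s \right)} = 6$
$B{\left(Q \right)} = \frac{6}{7}$ ($B{\left(Q \right)} = \frac{1}{7} \cdot 6 = \frac{6}{7}$)
$X{\left(j,E \right)} = \frac{6}{7} + E$ ($X{\left(j,E \right)} = E + \frac{6}{7} = \frac{6}{7} + E$)
$\frac{-427510 + X{\left(629,252 \right)}}{-471944 + 419435} = \frac{-427510 + \left(\frac{6}{7} + 252\right)}{-471944 + 419435} = \frac{-427510 + \frac{1770}{7}}{-52509} = \left(- \frac{2990800}{7}\right) \left(- \frac{1}{52509}\right) = \frac{2990800}{367563}$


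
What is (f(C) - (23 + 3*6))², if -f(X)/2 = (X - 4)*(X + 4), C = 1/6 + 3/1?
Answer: 273529/324 ≈ 844.23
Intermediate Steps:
C = 19/6 (C = 1*(⅙) + 3*1 = ⅙ + 3 = 19/6 ≈ 3.1667)
f(X) = -2*(-4 + X)*(4 + X) (f(X) = -2*(X - 4)*(X + 4) = -2*(-4 + X)*(4 + X))
(f(C) - (23 + 3*6))² = ((32 - 2*(19/6)²) - (23 + 3*6))² = ((32 - 2*361/36) - (23 + 18))² = ((32 - 361/18) - 1*41)² = (215/18 - 41)² = (-523/18)² = 273529/324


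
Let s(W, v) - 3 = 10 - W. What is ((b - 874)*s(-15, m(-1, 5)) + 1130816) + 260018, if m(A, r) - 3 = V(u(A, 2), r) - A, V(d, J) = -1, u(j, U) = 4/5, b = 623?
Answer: 1383806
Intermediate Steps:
u(j, U) = ⅘ (u(j, U) = 4*(⅕) = ⅘)
m(A, r) = 2 - A (m(A, r) = 3 + (-1 - A) = 2 - A)
s(W, v) = 13 - W (s(W, v) = 3 + (10 - W) = 13 - W)
((b - 874)*s(-15, m(-1, 5)) + 1130816) + 260018 = ((623 - 874)*(13 - 1*(-15)) + 1130816) + 260018 = (-251*(13 + 15) + 1130816) + 260018 = (-251*28 + 1130816) + 260018 = (-7028 + 1130816) + 260018 = 1123788 + 260018 = 1383806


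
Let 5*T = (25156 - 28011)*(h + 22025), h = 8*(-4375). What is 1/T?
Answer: 1/7408725 ≈ 1.3498e-7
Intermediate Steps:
h = -35000
T = 7408725 (T = ((25156 - 28011)*(-35000 + 22025))/5 = (-2855*(-12975))/5 = (1/5)*37043625 = 7408725)
1/T = 1/7408725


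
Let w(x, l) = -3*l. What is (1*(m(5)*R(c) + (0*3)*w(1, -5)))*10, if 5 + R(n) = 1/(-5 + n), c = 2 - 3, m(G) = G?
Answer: -775/3 ≈ -258.33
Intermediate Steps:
c = -1
R(n) = -5 + 1/(-5 + n)
(1*(m(5)*R(c) + (0*3)*w(1, -5)))*10 = (1*(5*((26 - 5*(-1))/(-5 - 1)) + (0*3)*(-3*(-5))))*10 = (1*(5*((26 + 5)/(-6)) + 0*15))*10 = (1*(5*(-⅙*31) + 0))*10 = (1*(5*(-31/6) + 0))*10 = (1*(-155/6 + 0))*10 = (1*(-155/6))*10 = -155/6*10 = -775/3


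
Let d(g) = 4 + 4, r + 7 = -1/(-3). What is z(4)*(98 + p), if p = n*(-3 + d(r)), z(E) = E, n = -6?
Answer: 272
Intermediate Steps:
r = -20/3 (r = -7 - 1/(-3) = -7 - 1*(-⅓) = -7 + ⅓ = -20/3 ≈ -6.6667)
d(g) = 8
p = -30 (p = -6*(-3 + 8) = -6*5 = -30)
z(4)*(98 + p) = 4*(98 - 30) = 4*68 = 272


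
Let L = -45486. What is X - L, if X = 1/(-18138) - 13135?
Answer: 586782437/18138 ≈ 32351.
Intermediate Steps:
X = -238242631/18138 (X = -1/18138 - 13135 = -238242631/18138 ≈ -13135.)
X - L = -238242631/18138 - 1*(-45486) = -238242631/18138 + 45486 = 586782437/18138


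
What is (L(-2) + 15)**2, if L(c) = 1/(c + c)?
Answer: 3481/16 ≈ 217.56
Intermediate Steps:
L(c) = 1/(2*c)
(L(-2) + 15)**2 = ((1/2)/(-2) + 15)**2 = ((1/2)*(-1/2) + 15)**2 = (-1/4 + 15)**2 = (59/4)**2 = 3481/16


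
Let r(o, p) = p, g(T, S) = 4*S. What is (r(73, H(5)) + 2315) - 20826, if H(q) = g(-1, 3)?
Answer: -18499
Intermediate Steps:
H(q) = 12 (H(q) = 4*3 = 12)
(r(73, H(5)) + 2315) - 20826 = (12 + 2315) - 20826 = 2327 - 20826 = -18499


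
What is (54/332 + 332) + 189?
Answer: 86513/166 ≈ 521.16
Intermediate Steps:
(54/332 + 332) + 189 = (54*(1/332) + 332) + 189 = (27/166 + 332) + 189 = 55139/166 + 189 = 86513/166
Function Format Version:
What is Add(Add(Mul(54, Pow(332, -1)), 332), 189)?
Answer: Rational(86513, 166) ≈ 521.16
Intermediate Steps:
Add(Add(Mul(54, Pow(332, -1)), 332), 189) = Add(Add(Mul(54, Rational(1, 332)), 332), 189) = Add(Add(Rational(27, 166), 332), 189) = Add(Rational(55139, 166), 189) = Rational(86513, 166)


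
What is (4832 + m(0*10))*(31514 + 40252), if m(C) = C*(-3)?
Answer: 346773312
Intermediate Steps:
m(C) = -3*C
(4832 + m(0*10))*(31514 + 40252) = (4832 - 0*10)*(31514 + 40252) = (4832 - 3*0)*71766 = (4832 + 0)*71766 = 4832*71766 = 346773312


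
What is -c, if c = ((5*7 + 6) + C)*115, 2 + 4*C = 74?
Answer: -6785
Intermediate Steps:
C = 18 (C = -½ + (¼)*74 = -½ + 37/2 = 18)
c = 6785 (c = ((5*7 + 6) + 18)*115 = ((35 + 6) + 18)*115 = (41 + 18)*115 = 59*115 = 6785)
-c = -1*6785 = -6785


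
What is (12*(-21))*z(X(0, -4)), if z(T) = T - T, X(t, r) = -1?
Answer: 0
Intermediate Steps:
z(T) = 0
(12*(-21))*z(X(0, -4)) = (12*(-21))*0 = -252*0 = 0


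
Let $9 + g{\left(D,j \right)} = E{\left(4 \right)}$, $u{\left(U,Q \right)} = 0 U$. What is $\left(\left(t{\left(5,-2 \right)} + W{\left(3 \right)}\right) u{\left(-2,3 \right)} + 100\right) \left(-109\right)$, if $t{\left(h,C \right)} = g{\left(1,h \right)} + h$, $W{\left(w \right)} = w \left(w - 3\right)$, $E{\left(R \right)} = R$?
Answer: $-10900$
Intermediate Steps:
$u{\left(U,Q \right)} = 0$
$g{\left(D,j \right)} = -5$ ($g{\left(D,j \right)} = -9 + 4 = -5$)
$W{\left(w \right)} = w \left(-3 + w\right)$
$t{\left(h,C \right)} = -5 + h$
$\left(\left(t{\left(5,-2 \right)} + W{\left(3 \right)}\right) u{\left(-2,3 \right)} + 100\right) \left(-109\right) = \left(\left(\left(-5 + 5\right) + 3 \left(-3 + 3\right)\right) 0 + 100\right) \left(-109\right) = \left(\left(0 + 3 \cdot 0\right) 0 + 100\right) \left(-109\right) = \left(\left(0 + 0\right) 0 + 100\right) \left(-109\right) = \left(0 \cdot 0 + 100\right) \left(-109\right) = \left(0 + 100\right) \left(-109\right) = 100 \left(-109\right) = -10900$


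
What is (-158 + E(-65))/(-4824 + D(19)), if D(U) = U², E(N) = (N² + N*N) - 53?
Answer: -8239/4463 ≈ -1.8461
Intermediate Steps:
E(N) = -53 + 2*N² (E(N) = (N² + N²) - 53 = 2*N² - 53 = -53 + 2*N²)
(-158 + E(-65))/(-4824 + D(19)) = (-158 + (-53 + 2*(-65)²))/(-4824 + 19²) = (-158 + (-53 + 2*4225))/(-4824 + 361) = (-158 + (-53 + 8450))/(-4463) = (-158 + 8397)*(-1/4463) = 8239*(-1/4463) = -8239/4463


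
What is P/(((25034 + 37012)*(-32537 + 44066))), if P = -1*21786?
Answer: -3631/119221389 ≈ -3.0456e-5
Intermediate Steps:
P = -21786
P/(((25034 + 37012)*(-32537 + 44066))) = -21786*1/((-32537 + 44066)*(25034 + 37012)) = -21786/(62046*11529) = -21786/715328334 = -21786*1/715328334 = -3631/119221389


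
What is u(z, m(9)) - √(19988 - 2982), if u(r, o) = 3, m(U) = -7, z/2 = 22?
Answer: 3 - √17006 ≈ -127.41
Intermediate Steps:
z = 44 (z = 2*22 = 44)
u(z, m(9)) - √(19988 - 2982) = 3 - √(19988 - 2982) = 3 - √17006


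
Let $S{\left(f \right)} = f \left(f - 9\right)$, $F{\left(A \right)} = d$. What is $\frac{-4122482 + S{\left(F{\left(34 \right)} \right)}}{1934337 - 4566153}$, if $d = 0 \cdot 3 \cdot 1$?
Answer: $\frac{2061241}{1315908} \approx 1.5664$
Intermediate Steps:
$d = 0$ ($d = 0 \cdot 1 = 0$)
$F{\left(A \right)} = 0$
$S{\left(f \right)} = f \left(-9 + f\right)$
$\frac{-4122482 + S{\left(F{\left(34 \right)} \right)}}{1934337 - 4566153} = \frac{-4122482 + 0 \left(-9 + 0\right)}{1934337 - 4566153} = \frac{-4122482 + 0 \left(-9\right)}{-2631816} = \left(-4122482 + 0\right) \left(- \frac{1}{2631816}\right) = \left(-4122482\right) \left(- \frac{1}{2631816}\right) = \frac{2061241}{1315908}$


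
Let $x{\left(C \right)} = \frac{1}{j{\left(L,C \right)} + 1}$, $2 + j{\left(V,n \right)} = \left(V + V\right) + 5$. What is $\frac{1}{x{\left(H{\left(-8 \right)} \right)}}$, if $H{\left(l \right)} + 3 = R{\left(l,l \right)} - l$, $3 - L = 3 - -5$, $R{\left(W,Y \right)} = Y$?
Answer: $-6$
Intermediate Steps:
$L = -5$ ($L = 3 - \left(3 - -5\right) = 3 - \left(3 + 5\right) = 3 - 8 = -5$)
$j{\left(V,n \right)} = 3 + 2 V$ ($j{\left(V,n \right)} = -2 + \left(\left(V + V\right) + 5\right) = -2 + \left(2 V + 5\right) = -2 + \left(5 + 2 V\right) = 3 + 2 V$)
$H{\left(l \right)} = -3$ ($H{\left(l \right)} = -3 + \left(l - l\right) = -3 + 0 = -3$)
$x{\left(C \right)} = - \frac{1}{6}$ ($x{\left(C \right)} = \frac{1}{\left(3 + 2 \left(-5\right)\right) + 1} = \frac{1}{\left(3 - 10\right) + 1} = \frac{1}{-7 + 1} = \frac{1}{-6} = - \frac{1}{6}$)
$\frac{1}{x{\left(H{\left(-8 \right)} \right)}} = \frac{1}{- \frac{1}{6}} = -6$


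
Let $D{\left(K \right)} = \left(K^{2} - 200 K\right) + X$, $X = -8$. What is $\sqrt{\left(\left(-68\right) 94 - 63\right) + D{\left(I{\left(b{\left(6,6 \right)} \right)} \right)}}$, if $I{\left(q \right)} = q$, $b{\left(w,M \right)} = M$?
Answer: $i \sqrt{7627} \approx 87.333 i$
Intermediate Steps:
$D{\left(K \right)} = -8 + K^{2} - 200 K$ ($D{\left(K \right)} = \left(K^{2} - 200 K\right) - 8 = -8 + K^{2} - 200 K$)
$\sqrt{\left(\left(-68\right) 94 - 63\right) + D{\left(I{\left(b{\left(6,6 \right)} \right)} \right)}} = \sqrt{\left(\left(-68\right) 94 - 63\right) - \left(1208 - 36\right)} = \sqrt{\left(-6392 - 63\right) - 1172} = \sqrt{-6455 - 1172} = \sqrt{-7627} = i \sqrt{7627}$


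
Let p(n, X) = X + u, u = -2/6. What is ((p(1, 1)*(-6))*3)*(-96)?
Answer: 1152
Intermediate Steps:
u = -⅓ (u = -2*⅙ = -⅓ ≈ -0.33333)
p(n, X) = -⅓ + X (p(n, X) = X - ⅓ = -⅓ + X)
((p(1, 1)*(-6))*3)*(-96) = (((-⅓ + 1)*(-6))*3)*(-96) = (((⅔)*(-6))*3)*(-96) = -4*3*(-96) = -12*(-96) = 1152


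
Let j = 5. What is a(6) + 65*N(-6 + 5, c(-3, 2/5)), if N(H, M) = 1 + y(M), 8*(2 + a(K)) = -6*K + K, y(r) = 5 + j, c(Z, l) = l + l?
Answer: 2837/4 ≈ 709.25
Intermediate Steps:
c(Z, l) = 2*l
y(r) = 10 (y(r) = 5 + 5 = 10)
a(K) = -2 - 5*K/8 (a(K) = -2 + (-6*K + K)/8 = -2 + (-5*K)/8 = -2 - 5*K/8)
N(H, M) = 11 (N(H, M) = 1 + 10 = 11)
a(6) + 65*N(-6 + 5, c(-3, 2/5)) = (-2 - 5/8*6) + 65*11 = (-2 - 15/4) + 715 = -23/4 + 715 = 2837/4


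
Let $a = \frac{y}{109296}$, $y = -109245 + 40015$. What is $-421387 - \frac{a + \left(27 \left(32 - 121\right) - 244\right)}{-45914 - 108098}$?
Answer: $- \frac{154199209724921}{365932512} \approx -4.2139 \cdot 10^{5}$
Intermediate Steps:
$y = -69230$
$a = - \frac{1505}{2376}$ ($a = - \frac{69230}{109296} = \left(-69230\right) \frac{1}{109296} = - \frac{1505}{2376} \approx -0.63342$)
$-421387 - \frac{a + \left(27 \left(32 - 121\right) - 244\right)}{-45914 - 108098} = -421387 - \frac{- \frac{1505}{2376} + \left(27 \left(32 - 121\right) - 244\right)}{-45914 - 108098} = -421387 - \frac{- \frac{1505}{2376} + \left(27 \left(-89\right) - 244\right)}{-154012} = -421387 - \left(- \frac{1505}{2376} - 2647\right) \left(- \frac{1}{154012}\right) = -421387 - \left(- \frac{6290777}{2376}\right) \left(- \frac{1}{154012}\right) = -421387 - \frac{6290777}{365932512} = - \frac{154199209724921}{365932512}$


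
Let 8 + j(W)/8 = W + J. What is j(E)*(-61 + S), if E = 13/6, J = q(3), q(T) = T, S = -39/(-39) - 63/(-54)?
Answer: 12002/9 ≈ 1333.6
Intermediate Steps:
S = 13/6 (S = -39*(-1/39) - 63*(-1/54) = 1 + 7/6 = 13/6 ≈ 2.1667)
J = 3
E = 13/6 (E = 13*(⅙) = 13/6 ≈ 2.1667)
j(W) = -40 + 8*W (j(W) = -64 + 8*(W + 3) = -64 + 8*(3 + W) = -64 + (24 + 8*W) = -40 + 8*W)
j(E)*(-61 + S) = (-40 + 8*(13/6))*(-61 + 13/6) = (-40 + 52/3)*(-353/6) = -68/3*(-353/6) = 12002/9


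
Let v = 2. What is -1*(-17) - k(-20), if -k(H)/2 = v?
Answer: 21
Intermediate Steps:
k(H) = -4 (k(H) = -2*2 = -4)
-1*(-17) - k(-20) = -1*(-17) - 1*(-4) = 17 + 4 = 21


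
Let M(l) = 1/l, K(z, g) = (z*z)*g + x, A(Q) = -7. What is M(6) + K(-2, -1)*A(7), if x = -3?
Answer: 295/6 ≈ 49.167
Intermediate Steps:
K(z, g) = -3 + g*z**2 (K(z, g) = (z*z)*g - 3 = z**2*g - 3 = g*z**2 - 3 = -3 + g*z**2)
M(6) + K(-2, -1)*A(7) = 1/6 + (-3 - 1*(-2)**2)*(-7) = 1/6 + (-3 - 1*4)*(-7) = 1/6 + (-3 - 4)*(-7) = 1/6 - 7*(-7) = 1/6 + 49 = 295/6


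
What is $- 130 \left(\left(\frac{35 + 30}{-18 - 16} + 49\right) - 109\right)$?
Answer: $\frac{136825}{17} \approx 8048.5$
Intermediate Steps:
$- 130 \left(\left(\frac{35 + 30}{-18 - 16} + 49\right) - 109\right) = - 130 \left(\left(\frac{65}{-34} + 49\right) - 109\right) = - 130 \left(\left(65 \left(- \frac{1}{34}\right) + 49\right) - 109\right) = - 130 \left(\left(- \frac{65}{34} + 49\right) - 109\right) = - 130 \left(\frac{1601}{34} - 109\right) = \left(-130\right) \left(- \frac{2105}{34}\right) = \frac{136825}{17}$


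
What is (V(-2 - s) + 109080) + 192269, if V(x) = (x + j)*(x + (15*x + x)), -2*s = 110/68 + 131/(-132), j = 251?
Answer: 348574395073/1184832 ≈ 2.9420e+5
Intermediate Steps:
s = -1403/4488 (s = -(110/68 + 131/(-132))/2 = -(110*(1/68) + 131*(-1/132))/2 = -(55/34 - 131/132)/2 = -½*1403/2244 = -1403/4488 ≈ -0.31261)
V(x) = 17*x*(251 + x) (V(x) = (x + 251)*(x + (15*x + x)) = (251 + x)*(x + 16*x) = (251 + x)*(17*x) = 17*x*(251 + x))
(V(-2 - s) + 109080) + 192269 = (17*(-2 - 1*(-1403/4488))*(251 + (-2 - 1*(-1403/4488))) + 109080) + 192269 = (17*(-2 + 1403/4488)*(251 + (-2 + 1403/4488)) + 109080) + 192269 = (17*(-7573/4488)*(251 - 7573/4488) + 109080) + 192269 = (17*(-7573/4488)*(1118915/4488) + 109080) + 192269 = (-8473543295/1184832 + 109080) + 192269 = 120767931265/1184832 + 192269 = 348574395073/1184832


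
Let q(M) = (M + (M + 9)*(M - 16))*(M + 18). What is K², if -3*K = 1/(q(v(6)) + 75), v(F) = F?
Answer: 1/102880449 ≈ 9.7200e-9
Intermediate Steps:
q(M) = (18 + M)*(M + (-16 + M)*(9 + M)) (q(M) = (M + (9 + M)*(-16 + M))*(18 + M) = (M + (-16 + M)*(9 + M))*(18 + M) = (18 + M)*(M + (-16 + M)*(9 + M)))
K = 1/10143 (K = -1/(3*((-2592 + 6³ - 252*6 + 12*6²) + 75)) = -1/(3*((-2592 + 216 - 1512 + 12*36) + 75)) = -1/(3*((-2592 + 216 - 1512 + 432) + 75)) = -1/(3*(-3456 + 75)) = -⅓/(-3381) = -⅓*(-1/3381) = 1/10143 ≈ 9.8590e-5)
K² = (1/10143)² = 1/102880449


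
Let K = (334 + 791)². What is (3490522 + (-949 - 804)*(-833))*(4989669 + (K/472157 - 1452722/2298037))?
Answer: 547006041409421021600568/22143556241 ≈ 2.4703e+13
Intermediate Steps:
K = 1265625 (K = 1125² = 1265625)
(3490522 + (-949 - 804)*(-833))*(4989669 + (K/472157 - 1452722/2298037)) = (3490522 + (-949 - 804)*(-833))*(4989669 + (1265625/472157 - 1452722/2298037)) = (3490522 - 1753*(-833))*(4989669 + (1265625*(1/472157) - 1452722*1/2298037)) = (3490522 + 1460249)*(4989669 + (1265625/472157 - 1452722/2298037)) = 4950771*(4989669 + 317505745253/155004893687) = 4950771*(773423430384064856/155004893687) = 547006041409421021600568/22143556241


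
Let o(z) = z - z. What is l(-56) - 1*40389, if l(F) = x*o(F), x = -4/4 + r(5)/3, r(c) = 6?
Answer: -40389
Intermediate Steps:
o(z) = 0
x = 1 (x = -4/4 + 6/3 = -4*1/4 + 6*(1/3) = -1 + 2 = 1)
l(F) = 0 (l(F) = 1*0 = 0)
l(-56) - 1*40389 = 0 - 1*40389 = 0 - 40389 = -40389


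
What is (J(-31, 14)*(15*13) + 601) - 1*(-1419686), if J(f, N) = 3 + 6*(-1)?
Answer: 1419702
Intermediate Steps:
J(f, N) = -3 (J(f, N) = 3 - 6 = -3)
(J(-31, 14)*(15*13) + 601) - 1*(-1419686) = (-45*13 + 601) - 1*(-1419686) = (-3*195 + 601) + 1419686 = (-585 + 601) + 1419686 = 16 + 1419686 = 1419702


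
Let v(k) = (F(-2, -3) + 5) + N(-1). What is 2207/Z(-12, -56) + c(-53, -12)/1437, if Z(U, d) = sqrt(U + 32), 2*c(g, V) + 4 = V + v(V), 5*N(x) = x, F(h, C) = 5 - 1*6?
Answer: -61/14370 + 2207*sqrt(5)/10 ≈ 493.50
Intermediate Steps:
F(h, C) = -1 (F(h, C) = 5 - 6 = -1)
N(x) = x/5
v(k) = 19/5 (v(k) = (-1 + 5) + (1/5)*(-1) = 4 - 1/5 = 19/5)
c(g, V) = -1/10 + V/2 (c(g, V) = -2 + (V + 19/5)/2 = -2 + (19/5 + V)/2 = -2 + (19/10 + V/2) = -1/10 + V/2)
Z(U, d) = sqrt(32 + U)
2207/Z(-12, -56) + c(-53, -12)/1437 = 2207/(sqrt(32 - 12)) + (-1/10 + (1/2)*(-12))/1437 = 2207/(sqrt(20)) + (-1/10 - 6)*(1/1437) = 2207/((2*sqrt(5))) - 61/10*1/1437 = 2207*(sqrt(5)/10) - 61/14370 = 2207*sqrt(5)/10 - 61/14370 = -61/14370 + 2207*sqrt(5)/10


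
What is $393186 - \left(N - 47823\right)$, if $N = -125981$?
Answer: $566990$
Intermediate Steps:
$393186 - \left(N - 47823\right) = 393186 - \left(-125981 - 47823\right) = 393186 - -173804 = 393186 + 173804 = 566990$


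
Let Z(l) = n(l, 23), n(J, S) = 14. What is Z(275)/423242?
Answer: 7/211621 ≈ 3.3078e-5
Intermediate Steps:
Z(l) = 14
Z(275)/423242 = 14/423242 = 14*(1/423242) = 7/211621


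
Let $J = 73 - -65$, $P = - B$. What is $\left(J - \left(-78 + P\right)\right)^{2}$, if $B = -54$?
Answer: $26244$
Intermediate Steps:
$P = 54$ ($P = \left(-1\right) \left(-54\right) = 54$)
$J = 138$ ($J = 73 + 65 = 138$)
$\left(J - \left(-78 + P\right)\right)^{2} = \left(138 + \left(78 - 54\right)\right)^{2} = \left(138 + 24\right)^{2} = 162^{2} = 26244$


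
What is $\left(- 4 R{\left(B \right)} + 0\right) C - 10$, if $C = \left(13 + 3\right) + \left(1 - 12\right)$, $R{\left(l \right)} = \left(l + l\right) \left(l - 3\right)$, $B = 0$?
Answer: $-10$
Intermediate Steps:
$R{\left(l \right)} = 2 l \left(-3 + l\right)$
$C = 5$ ($C = 16 + \left(1 - 12\right) = 16 - 11 = 5$)
$\left(- 4 R{\left(B \right)} + 0\right) C - 10 = \left(- 4 \cdot 2 \cdot 0 \left(-3 + 0\right) + 0\right) 5 - 10 = \left(- 4 \cdot 2 \cdot 0 \left(-3\right) + 0\right) 5 - 10 = \left(\left(-4\right) 0 + 0\right) 5 - 10 = \left(0 + 0\right) 5 - 10 = 0 \cdot 5 - 10 = 0 - 10 = -10$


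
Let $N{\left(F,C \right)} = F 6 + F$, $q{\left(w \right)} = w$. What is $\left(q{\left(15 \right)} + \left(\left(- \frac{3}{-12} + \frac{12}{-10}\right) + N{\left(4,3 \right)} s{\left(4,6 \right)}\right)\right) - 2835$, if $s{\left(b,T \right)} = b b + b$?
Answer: $- \frac{45219}{20} \approx -2260.9$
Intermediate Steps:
$s{\left(b,T \right)} = b + b^{2}$ ($s{\left(b,T \right)} = b^{2} + b = b + b^{2}$)
$N{\left(F,C \right)} = 7 F$ ($N{\left(F,C \right)} = 6 F + F = 7 F$)
$\left(q{\left(15 \right)} + \left(\left(- \frac{3}{-12} + \frac{12}{-10}\right) + N{\left(4,3 \right)} s{\left(4,6 \right)}\right)\right) - 2835 = \left(15 + \left(\left(- \frac{3}{-12} + \frac{12}{-10}\right) + 7 \cdot 4 \cdot 4 \left(1 + 4\right)\right)\right) - 2835 = \left(15 + \left(\left(\left(-3\right) \left(- \frac{1}{12}\right) + 12 \left(- \frac{1}{10}\right)\right) + 28 \cdot 4 \cdot 5\right)\right) - 2835 = \left(15 + \left(\left(\frac{1}{4} - \frac{6}{5}\right) + 28 \cdot 20\right)\right) - 2835 = \left(15 + \left(- \frac{19}{20} + 560\right)\right) - 2835 = \left(15 + \frac{11181}{20}\right) - 2835 = \frac{11481}{20} - 2835 = - \frac{45219}{20}$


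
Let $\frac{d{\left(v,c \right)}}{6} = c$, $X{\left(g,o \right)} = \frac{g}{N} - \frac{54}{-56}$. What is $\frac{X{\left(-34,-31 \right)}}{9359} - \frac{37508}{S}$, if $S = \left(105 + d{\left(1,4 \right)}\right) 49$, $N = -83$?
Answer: $- \frac{16648789175}{2805790764} \approx -5.9337$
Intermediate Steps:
$X{\left(g,o \right)} = \frac{27}{28} - \frac{g}{83}$ ($X{\left(g,o \right)} = \frac{g}{-83} - \frac{54}{-56} = g \left(- \frac{1}{83}\right) - - \frac{27}{28} = - \frac{g}{83} + \frac{27}{28} = \frac{27}{28} - \frac{g}{83}$)
$d{\left(v,c \right)} = 6 c$
$S = 6321$ ($S = \left(105 + 6 \cdot 4\right) 49 = \left(105 + 24\right) 49 = 129 \cdot 49 = 6321$)
$\frac{X{\left(-34,-31 \right)}}{9359} - \frac{37508}{S} = \frac{\frac{27}{28} - - \frac{34}{83}}{9359} - \frac{37508}{6321} = \left(\frac{27}{28} + \frac{34}{83}\right) \frac{1}{9359} - \frac{37508}{6321} = \frac{3193}{2324} \cdot \frac{1}{9359} - \frac{37508}{6321} = \frac{3193}{21750316} - \frac{37508}{6321} = - \frac{16648789175}{2805790764}$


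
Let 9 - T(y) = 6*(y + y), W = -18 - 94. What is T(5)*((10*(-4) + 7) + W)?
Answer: 7395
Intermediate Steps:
W = -112
T(y) = 9 - 12*y (T(y) = 9 - 6*(y + y) = 9 - 6*2*y = 9 - 12*y)
T(5)*((10*(-4) + 7) + W) = (9 - 12*5)*((10*(-4) + 7) - 112) = (9 - 60)*((-40 + 7) - 112) = -51*(-33 - 112) = -51*(-145) = 7395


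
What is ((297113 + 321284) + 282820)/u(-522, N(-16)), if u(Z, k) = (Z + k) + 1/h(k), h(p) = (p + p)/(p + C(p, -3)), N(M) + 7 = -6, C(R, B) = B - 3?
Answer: -23431642/13891 ≈ -1686.8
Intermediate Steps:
C(R, B) = -3 + B
N(M) = -13 (N(M) = -7 - 6 = -13)
h(p) = 2*p/(-6 + p) (h(p) = (p + p)/(p + (-3 - 3)) = (2*p)/(p - 6) = (2*p)/(-6 + p) = 2*p/(-6 + p))
u(Z, k) = Z + k + (-6 + k)/(2*k) (u(Z, k) = (Z + k) + 1/(2*k/(-6 + k)) = (Z + k) + (-6 + k)/(2*k) = Z + k + (-6 + k)/(2*k))
((297113 + 321284) + 282820)/u(-522, N(-16)) = ((297113 + 321284) + 282820)/(½ - 522 - 13 - 3/(-13)) = (618397 + 282820)/(½ - 522 - 13 - 3*(-1/13)) = 901217/(½ - 522 - 13 + 3/13) = 901217/(-13891/26) = 901217*(-26/13891) = -23431642/13891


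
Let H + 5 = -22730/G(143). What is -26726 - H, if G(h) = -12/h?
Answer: -1785521/6 ≈ -2.9759e+5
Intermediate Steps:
H = 1625165/6 (H = -5 - 22730/((-12/143)) = -5 - 22730/((-12*1/143)) = -5 - 22730/(-12/143) = -5 - 22730*(-143/12) = -5 + 1625195/6 = 1625165/6 ≈ 2.7086e+5)
-26726 - H = -26726 - 1*1625165/6 = -26726 - 1625165/6 = -1785521/6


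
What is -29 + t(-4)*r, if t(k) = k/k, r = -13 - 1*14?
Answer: -56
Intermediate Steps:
r = -27 (r = -13 - 14 = -27)
t(k) = 1
-29 + t(-4)*r = -29 + 1*(-27) = -29 - 27 = -56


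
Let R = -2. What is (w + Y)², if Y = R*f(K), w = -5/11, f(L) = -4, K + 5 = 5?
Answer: 6889/121 ≈ 56.934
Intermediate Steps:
K = 0 (K = -5 + 5 = 0)
w = -5/11 (w = -5*1/11 = -5/11 ≈ -0.45455)
Y = 8 (Y = -2*(-4) = 8)
(w + Y)² = (-5/11 + 8)² = (83/11)² = 6889/121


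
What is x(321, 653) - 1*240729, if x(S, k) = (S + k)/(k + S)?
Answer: -240728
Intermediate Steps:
x(S, k) = 1 (x(S, k) = (S + k)/(S + k) = 1)
x(321, 653) - 1*240729 = 1 - 1*240729 = 1 - 240729 = -240728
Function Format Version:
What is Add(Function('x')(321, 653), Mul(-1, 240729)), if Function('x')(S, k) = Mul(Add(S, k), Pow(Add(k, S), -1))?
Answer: -240728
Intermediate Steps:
Function('x')(S, k) = 1 (Function('x')(S, k) = Mul(Add(S, k), Pow(Add(S, k), -1)) = 1)
Add(Function('x')(321, 653), Mul(-1, 240729)) = Add(1, Mul(-1, 240729)) = Add(1, -240729) = -240728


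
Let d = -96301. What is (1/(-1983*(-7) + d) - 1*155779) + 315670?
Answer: 13178216219/82420 ≈ 1.5989e+5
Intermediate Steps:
(1/(-1983*(-7) + d) - 1*155779) + 315670 = (1/(-1983*(-7) - 96301) - 1*155779) + 315670 = (1/(13881 - 96301) - 155779) + 315670 = (1/(-82420) - 155779) + 315670 = (-1/82420 - 155779) + 315670 = -12839305181/82420 + 315670 = 13178216219/82420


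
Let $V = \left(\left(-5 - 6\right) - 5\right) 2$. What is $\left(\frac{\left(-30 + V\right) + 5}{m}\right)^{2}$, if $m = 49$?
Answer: $\frac{3249}{2401} \approx 1.3532$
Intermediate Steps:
$V = -32$ ($V = \left(\left(-5 - 6\right) - 5\right) 2 = \left(-11 - 5\right) 2 = \left(-16\right) 2 = -32$)
$\left(\frac{\left(-30 + V\right) + 5}{m}\right)^{2} = \left(\frac{\left(-30 - 32\right) + 5}{49}\right)^{2} = \left(\left(-62 + 5\right) \frac{1}{49}\right)^{2} = \left(\left(-57\right) \frac{1}{49}\right)^{2} = \left(- \frac{57}{49}\right)^{2} = \frac{3249}{2401}$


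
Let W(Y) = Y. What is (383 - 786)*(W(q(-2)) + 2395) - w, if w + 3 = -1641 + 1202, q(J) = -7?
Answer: -961922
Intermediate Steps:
w = -442 (w = -3 + (-1641 + 1202) = -3 - 439 = -442)
(383 - 786)*(W(q(-2)) + 2395) - w = (383 - 786)*(-7 + 2395) - 1*(-442) = -403*2388 + 442 = -962364 + 442 = -961922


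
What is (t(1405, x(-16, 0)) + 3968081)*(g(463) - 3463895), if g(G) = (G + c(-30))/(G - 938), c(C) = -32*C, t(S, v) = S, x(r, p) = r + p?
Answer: -6531199934864328/475 ≈ -1.3750e+13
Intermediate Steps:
x(r, p) = p + r
g(G) = (960 + G)/(-938 + G) (g(G) = (G - 32*(-30))/(G - 938) = (G + 960)/(-938 + G) = (960 + G)/(-938 + G))
(t(1405, x(-16, 0)) + 3968081)*(g(463) - 3463895) = (1405 + 3968081)*((960 + 463)/(-938 + 463) - 3463895) = 3969486*(1423/(-475) - 3463895) = 3969486*(-1/475*1423 - 3463895) = 3969486*(-1423/475 - 3463895) = 3969486*(-1645351548/475) = -6531199934864328/475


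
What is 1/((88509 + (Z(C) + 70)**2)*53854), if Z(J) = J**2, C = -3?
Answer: 1/5102666500 ≈ 1.9598e-10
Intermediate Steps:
1/((88509 + (Z(C) + 70)**2)*53854) = 1/((88509 + ((-3)**2 + 70)**2)*53854) = (1/53854)/(88509 + (9 + 70)**2) = (1/53854)/(88509 + 79**2) = (1/53854)/(88509 + 6241) = (1/53854)/94750 = (1/94750)*(1/53854) = 1/5102666500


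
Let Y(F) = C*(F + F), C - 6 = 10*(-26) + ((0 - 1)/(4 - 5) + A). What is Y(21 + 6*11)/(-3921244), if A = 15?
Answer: 10353/980311 ≈ 0.010561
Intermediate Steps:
C = -238 (C = 6 + (10*(-26) + ((0 - 1)/(4 - 5) + 15)) = 6 + (-260 + (-1/(-1) + 15)) = 6 + (-260 + (-1*(-1) + 15)) = 6 + (-260 + (1 + 15)) = 6 + (-260 + 16) = 6 - 244 = -238)
Y(F) = -476*F (Y(F) = -238*(F + F) = -476*F)
Y(21 + 6*11)/(-3921244) = -476*(21 + 6*11)/(-3921244) = -476*(21 + 66)*(-1/3921244) = -476*87*(-1/3921244) = -41412*(-1/3921244) = 10353/980311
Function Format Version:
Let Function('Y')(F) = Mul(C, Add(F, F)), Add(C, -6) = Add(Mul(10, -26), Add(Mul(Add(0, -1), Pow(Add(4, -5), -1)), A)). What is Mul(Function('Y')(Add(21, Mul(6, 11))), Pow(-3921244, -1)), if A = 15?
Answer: Rational(10353, 980311) ≈ 0.010561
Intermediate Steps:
C = -238 (C = Add(6, Add(Mul(10, -26), Add(Mul(Add(0, -1), Pow(Add(4, -5), -1)), 15))) = Add(6, Add(-260, Add(Mul(-1, Pow(-1, -1)), 15))) = Add(6, Add(-260, Add(Mul(-1, -1), 15))) = Add(6, Add(-260, Add(1, 15))) = Add(6, Add(-260, 16)) = Add(6, -244) = -238)
Function('Y')(F) = Mul(-476, F) (Function('Y')(F) = Mul(-238, Add(F, F)) = Mul(-238, Mul(2, F)) = Mul(-476, F))
Mul(Function('Y')(Add(21, Mul(6, 11))), Pow(-3921244, -1)) = Mul(Mul(-476, Add(21, Mul(6, 11))), Pow(-3921244, -1)) = Mul(Mul(-476, Add(21, 66)), Rational(-1, 3921244)) = Mul(Mul(-476, 87), Rational(-1, 3921244)) = Mul(-41412, Rational(-1, 3921244)) = Rational(10353, 980311)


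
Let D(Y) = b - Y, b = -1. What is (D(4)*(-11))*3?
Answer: 165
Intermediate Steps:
D(Y) = -1 - Y
(D(4)*(-11))*3 = ((-1 - 1*4)*(-11))*3 = ((-1 - 4)*(-11))*3 = -5*(-11)*3 = 55*3 = 165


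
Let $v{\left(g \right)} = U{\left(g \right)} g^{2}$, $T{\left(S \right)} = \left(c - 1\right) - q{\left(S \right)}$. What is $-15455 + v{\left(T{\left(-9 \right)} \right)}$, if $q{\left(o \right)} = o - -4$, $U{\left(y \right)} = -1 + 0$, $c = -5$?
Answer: $-15456$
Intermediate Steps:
$U{\left(y \right)} = -1$
$q{\left(o \right)} = 4 + o$ ($q{\left(o \right)} = o + 4 = 4 + o$)
$T{\left(S \right)} = -10 - S$ ($T{\left(S \right)} = \left(-5 - 1\right) - \left(4 + S\right) = -6 - \left(4 + S\right) = -10 - S$)
$v{\left(g \right)} = - g^{2}$
$-15455 + v{\left(T{\left(-9 \right)} \right)} = -15455 - \left(-10 - -9\right)^{2} = -15455 - \left(-10 + 9\right)^{2} = -15455 - \left(-1\right)^{2} = -15455 - 1 = -15456$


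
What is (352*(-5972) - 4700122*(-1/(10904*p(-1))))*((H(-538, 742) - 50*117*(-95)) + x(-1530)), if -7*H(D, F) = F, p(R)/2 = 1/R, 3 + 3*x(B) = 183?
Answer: -1592378719726731/1363 ≈ -1.1683e+12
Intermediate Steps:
x(B) = 60 (x(B) = -1 + (⅓)*183 = -1 + 61 = 60)
p(R) = 2/R
H(D, F) = -F/7
(352*(-5972) - 4700122*(-1/(10904*p(-1))))*((H(-538, 742) - 50*117*(-95)) + x(-1530)) = (352*(-5972) - 4700122/((-21808/(-1))))*((-⅐*742 - 50*117*(-95)) + 60) = (-2102144 - 4700122/((-21808*(-1))))*((-106 - 5850*(-95)) + 60) = (-2102144 - 4700122/((-10904*(-2))))*((-106 + 555750) + 60) = (-2102144 - 4700122/21808)*(555644 + 60) = (-2102144 - 4700122*1/21808)*555704 = (-2102144 - 2350061/10904)*555704 = -22924128237/10904*555704 = -1592378719726731/1363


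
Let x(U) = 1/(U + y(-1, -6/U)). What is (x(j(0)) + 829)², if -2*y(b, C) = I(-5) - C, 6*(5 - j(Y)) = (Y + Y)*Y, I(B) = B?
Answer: 3273098521/4761 ≈ 6.8748e+5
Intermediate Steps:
j(Y) = 5 - Y²/3 (j(Y) = 5 - (Y + Y)*Y/6 = 5 - 2*Y*Y/6 = 5 - Y²/3)
y(b, C) = 5/2 + C/2 (y(b, C) = -(-5 - C)/2 = 5/2 + C/2)
x(U) = 1/(5/2 + U - 3/U) (x(U) = 1/(U + (5/2 + (-6/U)/2)) = 1/(U + (5/2 - 3/U)) = 1/(5/2 + U - 3/U))
(x(j(0)) + 829)² = (2*(5 - ⅓*0²)/(-6 + (5 - ⅓*0²)*(5 + 2*(5 - ⅓*0²))) + 829)² = (2*(5 - ⅓*0)/(-6 + (5 - ⅓*0)*(5 + 2*(5 - ⅓*0))) + 829)² = (2*(5 + 0)/(-6 + (5 + 0)*(5 + 2*(5 + 0))) + 829)² = (2*5/(-6 + 5*(5 + 2*5)) + 829)² = (2*5/(-6 + 5*(5 + 10)) + 829)² = (2*5/(-6 + 5*15) + 829)² = (2*5/(-6 + 75) + 829)² = (2*5/69 + 829)² = (2*5*(1/69) + 829)² = (10/69 + 829)² = (57211/69)² = 3273098521/4761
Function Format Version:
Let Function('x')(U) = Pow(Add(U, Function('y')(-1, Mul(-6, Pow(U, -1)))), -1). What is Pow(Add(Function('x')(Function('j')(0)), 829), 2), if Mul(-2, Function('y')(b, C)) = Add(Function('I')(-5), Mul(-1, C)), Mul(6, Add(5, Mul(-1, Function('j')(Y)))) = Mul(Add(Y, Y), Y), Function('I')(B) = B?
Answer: Rational(3273098521, 4761) ≈ 6.8748e+5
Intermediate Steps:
Function('j')(Y) = Add(5, Mul(Rational(-1, 3), Pow(Y, 2))) (Function('j')(Y) = Add(5, Mul(Rational(-1, 6), Mul(Add(Y, Y), Y))) = Add(5, Mul(Rational(-1, 6), Mul(Mul(2, Y), Y))) = Add(5, Mul(Rational(-1, 6), Mul(2, Pow(Y, 2)))) = Add(5, Mul(Rational(-1, 3), Pow(Y, 2))))
Function('y')(b, C) = Add(Rational(5, 2), Mul(Rational(1, 2), C)) (Function('y')(b, C) = Mul(Rational(-1, 2), Add(-5, Mul(-1, C))) = Add(Rational(5, 2), Mul(Rational(1, 2), C)))
Function('x')(U) = Pow(Add(Rational(5, 2), U, Mul(-3, Pow(U, -1))), -1) (Function('x')(U) = Pow(Add(U, Add(Rational(5, 2), Mul(Rational(1, 2), Mul(-6, Pow(U, -1))))), -1) = Pow(Add(U, Add(Rational(5, 2), Mul(-3, Pow(U, -1)))), -1) = Pow(Add(Rational(5, 2), U, Mul(-3, Pow(U, -1))), -1))
Pow(Add(Function('x')(Function('j')(0)), 829), 2) = Pow(Add(Mul(2, Add(5, Mul(Rational(-1, 3), Pow(0, 2))), Pow(Add(-6, Mul(Add(5, Mul(Rational(-1, 3), Pow(0, 2))), Add(5, Mul(2, Add(5, Mul(Rational(-1, 3), Pow(0, 2))))))), -1)), 829), 2) = Pow(Add(Mul(2, Add(5, Mul(Rational(-1, 3), 0)), Pow(Add(-6, Mul(Add(5, Mul(Rational(-1, 3), 0)), Add(5, Mul(2, Add(5, Mul(Rational(-1, 3), 0)))))), -1)), 829), 2) = Pow(Add(Mul(2, Add(5, 0), Pow(Add(-6, Mul(Add(5, 0), Add(5, Mul(2, Add(5, 0))))), -1)), 829), 2) = Pow(Add(Mul(2, 5, Pow(Add(-6, Mul(5, Add(5, Mul(2, 5)))), -1)), 829), 2) = Pow(Add(Mul(2, 5, Pow(Add(-6, Mul(5, Add(5, 10))), -1)), 829), 2) = Pow(Add(Mul(2, 5, Pow(Add(-6, Mul(5, 15)), -1)), 829), 2) = Pow(Add(Mul(2, 5, Pow(Add(-6, 75), -1)), 829), 2) = Pow(Add(Mul(2, 5, Pow(69, -1)), 829), 2) = Pow(Add(Mul(2, 5, Rational(1, 69)), 829), 2) = Pow(Add(Rational(10, 69), 829), 2) = Pow(Rational(57211, 69), 2) = Rational(3273098521, 4761)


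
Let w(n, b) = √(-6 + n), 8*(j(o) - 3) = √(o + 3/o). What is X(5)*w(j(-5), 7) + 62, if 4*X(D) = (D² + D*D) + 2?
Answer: 62 + 13*√(-300 + 5*I*√35)/10 ≈ 63.109 + 22.544*I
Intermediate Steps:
X(D) = ½ + D²/2 (X(D) = ((D² + D*D) + 2)/4 = ((D² + D²) + 2)/4 = (2*D² + 2)/4 = (2 + 2*D²)/4 = ½ + D²/2)
j(o) = 3 + √(o + 3/o)/8
X(5)*w(j(-5), 7) + 62 = (½ + (½)*5²)*√(-6 + (3 + √(-5 + 3/(-5))/8)) + 62 = (½ + (½)*25)*√(-6 + (3 + √(-5 + 3*(-⅕))/8)) + 62 = (½ + 25/2)*√(-6 + (3 + √(-5 - ⅗)/8)) + 62 = 13*√(-6 + (3 + √(-28/5)/8)) + 62 = 13*√(-6 + (3 + (2*I*√35/5)/8)) + 62 = 13*√(-6 + (3 + I*√35/20)) + 62 = 13*√(-3 + I*√35/20) + 62 = 62 + 13*√(-3 + I*√35/20)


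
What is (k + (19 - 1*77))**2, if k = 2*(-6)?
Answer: 4900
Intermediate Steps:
k = -12
(k + (19 - 1*77))**2 = (-12 + (19 - 1*77))**2 = (-12 + (19 - 77))**2 = (-12 - 58)**2 = (-70)**2 = 4900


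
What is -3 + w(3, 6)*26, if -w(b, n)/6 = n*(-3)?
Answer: 2805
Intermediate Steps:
w(b, n) = 18*n (w(b, n) = -6*n*(-3) = -(-18)*n = 18*n)
-3 + w(3, 6)*26 = -3 + (18*6)*26 = -3 + 108*26 = -3 + 2808 = 2805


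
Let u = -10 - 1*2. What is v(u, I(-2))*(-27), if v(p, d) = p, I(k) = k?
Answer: 324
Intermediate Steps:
u = -12 (u = -10 - 2 = -12)
v(u, I(-2))*(-27) = -12*(-27) = 324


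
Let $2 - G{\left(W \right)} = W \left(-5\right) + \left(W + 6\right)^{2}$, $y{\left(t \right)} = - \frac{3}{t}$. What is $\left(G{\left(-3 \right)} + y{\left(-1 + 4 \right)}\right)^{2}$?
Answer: $529$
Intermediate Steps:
$G{\left(W \right)} = 2 - \left(6 + W\right)^{2} + 5 W$ ($G{\left(W \right)} = 2 - \left(W \left(-5\right) + \left(W + 6\right)^{2}\right) = 2 - \left(- 5 W + \left(6 + W\right)^{2}\right) = 2 - \left(\left(6 + W\right)^{2} - 5 W\right) = 2 + \left(- \left(6 + W\right)^{2} + 5 W\right) = 2 - \left(6 + W\right)^{2} + 5 W$)
$\left(G{\left(-3 \right)} + y{\left(-1 + 4 \right)}\right)^{2} = \left(\left(2 - \left(6 - 3\right)^{2} + 5 \left(-3\right)\right) - \frac{3}{-1 + 4}\right)^{2} = \left(\left(2 - 3^{2} - 15\right) - \frac{3}{3}\right)^{2} = \left(\left(2 - 9 - 15\right) - 1\right)^{2} = \left(-22 - 1\right)^{2} = \left(-23\right)^{2} = 529$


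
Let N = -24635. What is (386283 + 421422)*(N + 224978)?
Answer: 161818042815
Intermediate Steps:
(386283 + 421422)*(N + 224978) = (386283 + 421422)*(-24635 + 224978) = 807705*200343 = 161818042815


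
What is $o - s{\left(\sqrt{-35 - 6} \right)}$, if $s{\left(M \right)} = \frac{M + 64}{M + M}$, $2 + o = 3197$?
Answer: $\frac{6389}{2} + \frac{32 i \sqrt{41}}{41} \approx 3194.5 + 4.9976 i$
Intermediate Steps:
$o = 3195$ ($o = -2 + 3197 = 3195$)
$s{\left(M \right)} = \frac{64 + M}{2 M}$
$o - s{\left(\sqrt{-35 - 6} \right)} = 3195 - \frac{64 + \sqrt{-35 - 6}}{2 \sqrt{-35 - 6}} = 3195 - \frac{64 + \sqrt{-41}}{2 \sqrt{-41}} = 3195 - \frac{64 + i \sqrt{41}}{2 i \sqrt{41}} = 3195 - \frac{- \frac{i \sqrt{41}}{41} \left(64 + i \sqrt{41}\right)}{2} = 3195 - - \frac{i \sqrt{41} \left(64 + i \sqrt{41}\right)}{82} = 3195 + \frac{i \sqrt{41} \left(64 + i \sqrt{41}\right)}{82}$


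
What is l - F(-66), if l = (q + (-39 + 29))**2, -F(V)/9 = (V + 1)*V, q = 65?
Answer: 41635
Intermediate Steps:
F(V) = -9*V*(1 + V) (F(V) = -9*(V + 1)*V = -9*(1 + V)*V = -9*V*(1 + V))
l = 3025 (l = (65 + (-39 + 29))**2 = (65 - 10)**2 = 55**2 = 3025)
l - F(-66) = 3025 - (-9)*(-66)*(1 - 66) = 3025 - (-9)*(-66)*(-65) = 3025 - 1*(-38610) = 3025 + 38610 = 41635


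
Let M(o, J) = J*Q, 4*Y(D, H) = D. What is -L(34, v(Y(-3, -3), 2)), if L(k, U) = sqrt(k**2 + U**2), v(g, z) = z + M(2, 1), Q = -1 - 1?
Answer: -34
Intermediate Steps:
Q = -2
Y(D, H) = D/4
M(o, J) = -2*J (M(o, J) = J*(-2) = -2*J)
v(g, z) = -2 + z (v(g, z) = z - 2*1 = z - 2 = -2 + z)
L(k, U) = sqrt(U**2 + k**2)
-L(34, v(Y(-3, -3), 2)) = -sqrt((-2 + 2)**2 + 34**2) = -sqrt(0**2 + 1156) = -sqrt(0 + 1156) = -sqrt(1156) = -1*34 = -34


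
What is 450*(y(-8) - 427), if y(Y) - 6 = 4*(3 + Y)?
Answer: -198450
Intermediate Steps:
y(Y) = 18 + 4*Y (y(Y) = 6 + 4*(3 + Y) = 6 + (12 + 4*Y) = 18 + 4*Y)
450*(y(-8) - 427) = 450*((18 + 4*(-8)) - 427) = 450*((18 - 32) - 427) = 450*(-14 - 427) = 450*(-441) = -198450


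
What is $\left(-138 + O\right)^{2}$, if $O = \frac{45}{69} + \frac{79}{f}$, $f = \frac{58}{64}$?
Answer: $\frac{1120040089}{444889} \approx 2517.6$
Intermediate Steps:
$f = \frac{29}{32}$ ($f = 58 \cdot \frac{1}{64} = \frac{29}{32} \approx 0.90625$)
$O = \frac{58579}{667}$ ($O = \frac{45}{69} + \frac{79}{\frac{29}{32}} = 45 \cdot \frac{1}{69} + 79 \cdot \frac{32}{29} = \frac{15}{23} + \frac{2528}{29} = \frac{58579}{667} \approx 87.825$)
$\left(-138 + O\right)^{2} = \left(-138 + \frac{58579}{667}\right)^{2} = \left(- \frac{33467}{667}\right)^{2} = \frac{1120040089}{444889}$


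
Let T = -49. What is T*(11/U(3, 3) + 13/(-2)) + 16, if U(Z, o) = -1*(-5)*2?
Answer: 1403/5 ≈ 280.60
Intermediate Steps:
U(Z, o) = 10 (U(Z, o) = 5*2 = 10)
T*(11/U(3, 3) + 13/(-2)) + 16 = -49*(11/10 + 13/(-2)) + 16 = -49*(11*(⅒) + 13*(-½)) + 16 = -49*(11/10 - 13/2) + 16 = -49*(-27/5) + 16 = 1323/5 + 16 = 1403/5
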